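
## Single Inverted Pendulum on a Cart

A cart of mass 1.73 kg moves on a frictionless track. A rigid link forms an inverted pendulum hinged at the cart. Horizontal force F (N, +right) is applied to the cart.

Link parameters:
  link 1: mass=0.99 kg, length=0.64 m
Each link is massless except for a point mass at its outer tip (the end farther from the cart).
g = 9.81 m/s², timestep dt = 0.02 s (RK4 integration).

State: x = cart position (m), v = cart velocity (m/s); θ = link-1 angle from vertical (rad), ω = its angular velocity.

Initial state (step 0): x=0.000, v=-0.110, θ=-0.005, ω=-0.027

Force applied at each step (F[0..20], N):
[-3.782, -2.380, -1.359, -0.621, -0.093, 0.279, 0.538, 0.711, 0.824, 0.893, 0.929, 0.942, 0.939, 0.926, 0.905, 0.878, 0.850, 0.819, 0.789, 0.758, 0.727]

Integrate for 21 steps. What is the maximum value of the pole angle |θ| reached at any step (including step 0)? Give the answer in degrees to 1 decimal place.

Answer: 1.1°

Derivation:
apply F[0]=-3.782 → step 1: x=-0.003, v=-0.153, θ=-0.005, ω=0.039
apply F[1]=-2.380 → step 2: x=-0.006, v=-0.180, θ=-0.004, ω=0.080
apply F[2]=-1.359 → step 3: x=-0.010, v=-0.196, θ=-0.002, ω=0.103
apply F[3]=-0.621 → step 4: x=-0.014, v=-0.203, θ=0.000, ω=0.114
apply F[4]=-0.093 → step 5: x=-0.018, v=-0.204, θ=0.003, ω=0.116
apply F[5]=+0.279 → step 6: x=-0.022, v=-0.201, θ=0.005, ω=0.113
apply F[6]=+0.538 → step 7: x=-0.026, v=-0.196, θ=0.007, ω=0.106
apply F[7]=+0.711 → step 8: x=-0.030, v=-0.188, θ=0.009, ω=0.097
apply F[8]=+0.824 → step 9: x=-0.033, v=-0.180, θ=0.011, ω=0.087
apply F[9]=+0.893 → step 10: x=-0.037, v=-0.171, θ=0.013, ω=0.077
apply F[10]=+0.929 → step 11: x=-0.040, v=-0.162, θ=0.014, ω=0.066
apply F[11]=+0.942 → step 12: x=-0.043, v=-0.152, θ=0.015, ω=0.056
apply F[12]=+0.939 → step 13: x=-0.046, v=-0.143, θ=0.016, ω=0.047
apply F[13]=+0.926 → step 14: x=-0.049, v=-0.134, θ=0.017, ω=0.038
apply F[14]=+0.905 → step 15: x=-0.052, v=-0.126, θ=0.018, ω=0.030
apply F[15]=+0.878 → step 16: x=-0.054, v=-0.118, θ=0.018, ω=0.023
apply F[16]=+0.850 → step 17: x=-0.056, v=-0.110, θ=0.019, ω=0.017
apply F[17]=+0.819 → step 18: x=-0.058, v=-0.103, θ=0.019, ω=0.011
apply F[18]=+0.789 → step 19: x=-0.060, v=-0.096, θ=0.019, ω=0.006
apply F[19]=+0.758 → step 20: x=-0.062, v=-0.089, θ=0.019, ω=0.002
apply F[20]=+0.727 → step 21: x=-0.064, v=-0.083, θ=0.019, ω=-0.002
Max |angle| over trajectory = 0.019 rad = 1.1°.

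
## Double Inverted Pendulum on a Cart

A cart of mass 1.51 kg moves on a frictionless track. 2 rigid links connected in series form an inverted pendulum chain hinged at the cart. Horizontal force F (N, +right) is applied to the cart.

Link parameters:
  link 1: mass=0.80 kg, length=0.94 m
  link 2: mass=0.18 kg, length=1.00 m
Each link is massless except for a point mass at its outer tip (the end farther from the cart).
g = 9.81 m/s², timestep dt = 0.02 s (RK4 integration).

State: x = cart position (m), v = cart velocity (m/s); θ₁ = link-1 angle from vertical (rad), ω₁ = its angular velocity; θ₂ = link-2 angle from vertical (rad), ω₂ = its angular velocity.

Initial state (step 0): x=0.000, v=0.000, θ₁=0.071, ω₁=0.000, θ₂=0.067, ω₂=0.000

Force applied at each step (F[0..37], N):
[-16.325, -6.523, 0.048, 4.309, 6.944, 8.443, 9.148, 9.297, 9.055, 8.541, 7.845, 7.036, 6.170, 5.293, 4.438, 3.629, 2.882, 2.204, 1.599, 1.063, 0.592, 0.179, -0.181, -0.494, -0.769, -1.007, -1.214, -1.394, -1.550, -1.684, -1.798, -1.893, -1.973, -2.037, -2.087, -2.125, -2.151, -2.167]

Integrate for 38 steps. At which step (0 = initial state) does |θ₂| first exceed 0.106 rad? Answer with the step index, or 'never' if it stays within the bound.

Answer: never

Derivation:
apply F[0]=-16.325 → step 1: x=-0.002, v=-0.225, θ₁=0.074, ω₁=0.253, θ₂=0.067, ω₂=-0.001
apply F[1]=-6.523 → step 2: x=-0.008, v=-0.320, θ₁=0.080, ω₁=0.371, θ₂=0.067, ω₂=-0.003
apply F[2]=+0.048 → step 3: x=-0.014, v=-0.330, θ₁=0.087, ω₁=0.400, θ₂=0.067, ω₂=-0.007
apply F[3]=+4.309 → step 4: x=-0.020, v=-0.285, θ₁=0.095, ω₁=0.372, θ₂=0.067, ω₂=-0.013
apply F[4]=+6.944 → step 5: x=-0.025, v=-0.205, θ₁=0.102, ω₁=0.310, θ₂=0.066, ω₂=-0.021
apply F[5]=+8.443 → step 6: x=-0.028, v=-0.107, θ₁=0.107, ω₁=0.230, θ₂=0.066, ω₂=-0.031
apply F[6]=+9.148 → step 7: x=-0.029, v=-0.001, θ₁=0.111, ω₁=0.143, θ₂=0.065, ω₂=-0.042
apply F[7]=+9.297 → step 8: x=-0.028, v=0.107, θ₁=0.113, ω₁=0.054, θ₂=0.064, ω₂=-0.054
apply F[8]=+9.055 → step 9: x=-0.025, v=0.212, θ₁=0.113, ω₁=-0.031, θ₂=0.063, ω₂=-0.066
apply F[9]=+8.541 → step 10: x=-0.020, v=0.310, θ₁=0.112, ω₁=-0.108, θ₂=0.061, ω₂=-0.079
apply F[10]=+7.845 → step 11: x=-0.013, v=0.399, θ₁=0.109, ω₁=-0.177, θ₂=0.060, ω₂=-0.092
apply F[11]=+7.036 → step 12: x=-0.004, v=0.478, θ₁=0.105, ω₁=-0.236, θ₂=0.058, ω₂=-0.104
apply F[12]=+6.170 → step 13: x=0.006, v=0.547, θ₁=0.100, ω₁=-0.285, θ₂=0.056, ω₂=-0.115
apply F[13]=+5.293 → step 14: x=0.018, v=0.605, θ₁=0.094, ω₁=-0.324, θ₂=0.053, ω₂=-0.125
apply F[14]=+4.438 → step 15: x=0.030, v=0.652, θ₁=0.087, ω₁=-0.353, θ₂=0.051, ω₂=-0.135
apply F[15]=+3.629 → step 16: x=0.044, v=0.689, θ₁=0.080, ω₁=-0.374, θ₂=0.048, ω₂=-0.143
apply F[16]=+2.882 → step 17: x=0.058, v=0.718, θ₁=0.072, ω₁=-0.387, θ₂=0.045, ω₂=-0.150
apply F[17]=+2.204 → step 18: x=0.072, v=0.738, θ₁=0.064, ω₁=-0.394, θ₂=0.042, ω₂=-0.156
apply F[18]=+1.599 → step 19: x=0.087, v=0.752, θ₁=0.056, ω₁=-0.395, θ₂=0.039, ω₂=-0.160
apply F[19]=+1.063 → step 20: x=0.102, v=0.760, θ₁=0.048, ω₁=-0.391, θ₂=0.035, ω₂=-0.164
apply F[20]=+0.592 → step 21: x=0.117, v=0.762, θ₁=0.041, ω₁=-0.384, θ₂=0.032, ω₂=-0.167
apply F[21]=+0.179 → step 22: x=0.133, v=0.760, θ₁=0.033, ω₁=-0.373, θ₂=0.029, ω₂=-0.168
apply F[22]=-0.181 → step 23: x=0.148, v=0.753, θ₁=0.026, ω₁=-0.360, θ₂=0.025, ω₂=-0.169
apply F[23]=-0.494 → step 24: x=0.163, v=0.744, θ₁=0.019, ω₁=-0.346, θ₂=0.022, ω₂=-0.168
apply F[24]=-0.769 → step 25: x=0.178, v=0.732, θ₁=0.012, ω₁=-0.330, θ₂=0.019, ω₂=-0.167
apply F[25]=-1.007 → step 26: x=0.192, v=0.718, θ₁=0.006, ω₁=-0.313, θ₂=0.015, ω₂=-0.165
apply F[26]=-1.214 → step 27: x=0.206, v=0.701, θ₁=-0.000, ω₁=-0.296, θ₂=0.012, ω₂=-0.163
apply F[27]=-1.394 → step 28: x=0.220, v=0.683, θ₁=-0.006, ω₁=-0.278, θ₂=0.009, ω₂=-0.159
apply F[28]=-1.550 → step 29: x=0.234, v=0.664, θ₁=-0.012, ω₁=-0.260, θ₂=0.006, ω₂=-0.155
apply F[29]=-1.684 → step 30: x=0.247, v=0.643, θ₁=-0.017, ω₁=-0.242, θ₂=0.003, ω₂=-0.151
apply F[30]=-1.798 → step 31: x=0.259, v=0.622, θ₁=-0.021, ω₁=-0.224, θ₂=-0.000, ω₂=-0.146
apply F[31]=-1.893 → step 32: x=0.271, v=0.600, θ₁=-0.026, ω₁=-0.206, θ₂=-0.003, ω₂=-0.141
apply F[32]=-1.973 → step 33: x=0.283, v=0.577, θ₁=-0.030, ω₁=-0.189, θ₂=-0.006, ω₂=-0.135
apply F[33]=-2.037 → step 34: x=0.295, v=0.554, θ₁=-0.033, ω₁=-0.172, θ₂=-0.009, ω₂=-0.130
apply F[34]=-2.087 → step 35: x=0.305, v=0.531, θ₁=-0.036, ω₁=-0.156, θ₂=-0.011, ω₂=-0.124
apply F[35]=-2.125 → step 36: x=0.316, v=0.508, θ₁=-0.039, ω₁=-0.141, θ₂=-0.014, ω₂=-0.118
apply F[36]=-2.151 → step 37: x=0.326, v=0.484, θ₁=-0.042, ω₁=-0.126, θ₂=-0.016, ω₂=-0.111
apply F[37]=-2.167 → step 38: x=0.335, v=0.461, θ₁=-0.044, ω₁=-0.111, θ₂=-0.018, ω₂=-0.105
max |θ₂| = 0.067 ≤ 0.106 over all 39 states.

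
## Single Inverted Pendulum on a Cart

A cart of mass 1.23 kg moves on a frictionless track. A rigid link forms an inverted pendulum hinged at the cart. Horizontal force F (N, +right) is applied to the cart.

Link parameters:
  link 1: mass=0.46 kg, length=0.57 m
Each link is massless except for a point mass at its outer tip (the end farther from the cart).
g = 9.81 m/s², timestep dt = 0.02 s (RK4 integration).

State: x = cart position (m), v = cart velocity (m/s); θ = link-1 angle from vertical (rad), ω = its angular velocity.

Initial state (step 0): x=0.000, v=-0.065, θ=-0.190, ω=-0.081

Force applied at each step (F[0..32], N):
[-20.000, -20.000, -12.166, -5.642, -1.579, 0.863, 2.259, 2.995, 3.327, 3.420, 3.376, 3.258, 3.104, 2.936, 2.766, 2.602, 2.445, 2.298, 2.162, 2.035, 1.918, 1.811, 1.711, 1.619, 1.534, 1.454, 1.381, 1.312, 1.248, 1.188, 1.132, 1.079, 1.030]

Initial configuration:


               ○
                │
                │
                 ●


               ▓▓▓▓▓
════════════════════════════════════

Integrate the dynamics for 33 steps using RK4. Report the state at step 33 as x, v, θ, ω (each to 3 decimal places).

apply F[0]=-20.000 → step 1: x=-0.004, v=-0.373, θ=-0.187, ω=0.384
apply F[1]=-20.000 → step 2: x=-0.015, v=-0.681, θ=-0.175, ω=0.855
apply F[2]=-12.166 → step 3: x=-0.030, v=-0.866, θ=-0.155, ω=1.118
apply F[3]=-5.642 → step 4: x=-0.049, v=-0.948, θ=-0.132, ω=1.210
apply F[4]=-1.579 → step 5: x=-0.068, v=-0.965, θ=-0.108, ω=1.200
apply F[5]=+0.863 → step 6: x=-0.087, v=-0.945, θ=-0.084, ω=1.131
apply F[6]=+2.259 → step 7: x=-0.105, v=-0.903, θ=-0.063, ω=1.033
apply F[7]=+2.995 → step 8: x=-0.123, v=-0.851, θ=-0.043, ω=0.924
apply F[8]=+3.327 → step 9: x=-0.139, v=-0.794, θ=-0.026, ω=0.813
apply F[9]=+3.420 → step 10: x=-0.155, v=-0.738, θ=-0.011, ω=0.707
apply F[10]=+3.376 → step 11: x=-0.169, v=-0.682, θ=0.003, ω=0.609
apply F[11]=+3.258 → step 12: x=-0.182, v=-0.630, θ=0.014, ω=0.520
apply F[12]=+3.104 → step 13: x=-0.194, v=-0.581, θ=0.024, ω=0.440
apply F[13]=+2.936 → step 14: x=-0.205, v=-0.535, θ=0.032, ω=0.370
apply F[14]=+2.766 → step 15: x=-0.215, v=-0.493, θ=0.038, ω=0.307
apply F[15]=+2.602 → step 16: x=-0.225, v=-0.454, θ=0.044, ω=0.253
apply F[16]=+2.445 → step 17: x=-0.234, v=-0.417, θ=0.049, ω=0.205
apply F[17]=+2.298 → step 18: x=-0.242, v=-0.384, θ=0.052, ω=0.163
apply F[18]=+2.162 → step 19: x=-0.249, v=-0.352, θ=0.055, ω=0.127
apply F[19]=+2.035 → step 20: x=-0.256, v=-0.323, θ=0.057, ω=0.096
apply F[20]=+1.918 → step 21: x=-0.262, v=-0.297, θ=0.059, ω=0.069
apply F[21]=+1.811 → step 22: x=-0.268, v=-0.272, θ=0.060, ω=0.045
apply F[22]=+1.711 → step 23: x=-0.273, v=-0.248, θ=0.061, ω=0.025
apply F[23]=+1.619 → step 24: x=-0.278, v=-0.226, θ=0.061, ω=0.008
apply F[24]=+1.534 → step 25: x=-0.282, v=-0.206, θ=0.061, ω=-0.007
apply F[25]=+1.454 → step 26: x=-0.286, v=-0.187, θ=0.061, ω=-0.019
apply F[26]=+1.381 → step 27: x=-0.289, v=-0.169, θ=0.060, ω=-0.030
apply F[27]=+1.312 → step 28: x=-0.293, v=-0.152, θ=0.060, ω=-0.039
apply F[28]=+1.248 → step 29: x=-0.295, v=-0.136, θ=0.059, ω=-0.046
apply F[29]=+1.188 → step 30: x=-0.298, v=-0.121, θ=0.058, ω=-0.052
apply F[30]=+1.132 → step 31: x=-0.300, v=-0.107, θ=0.057, ω=-0.057
apply F[31]=+1.079 → step 32: x=-0.302, v=-0.093, θ=0.056, ω=-0.062
apply F[32]=+1.030 → step 33: x=-0.304, v=-0.081, θ=0.054, ω=-0.065

Answer: x=-0.304, v=-0.081, θ=0.054, ω=-0.065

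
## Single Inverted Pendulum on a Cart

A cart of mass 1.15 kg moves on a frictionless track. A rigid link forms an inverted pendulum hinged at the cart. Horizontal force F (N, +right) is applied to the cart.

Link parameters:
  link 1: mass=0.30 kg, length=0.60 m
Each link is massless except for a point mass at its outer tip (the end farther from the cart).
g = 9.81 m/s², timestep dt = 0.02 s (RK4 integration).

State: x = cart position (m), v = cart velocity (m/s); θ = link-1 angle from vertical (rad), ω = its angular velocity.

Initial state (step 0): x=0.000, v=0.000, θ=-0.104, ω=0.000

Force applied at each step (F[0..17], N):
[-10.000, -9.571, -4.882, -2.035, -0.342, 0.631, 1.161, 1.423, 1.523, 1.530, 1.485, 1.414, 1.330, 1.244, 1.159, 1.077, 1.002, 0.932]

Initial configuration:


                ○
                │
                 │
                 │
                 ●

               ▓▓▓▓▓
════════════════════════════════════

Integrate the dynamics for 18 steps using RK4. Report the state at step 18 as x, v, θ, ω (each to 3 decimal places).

Answer: x=-0.108, v=-0.161, θ=0.019, ω=0.085

Derivation:
apply F[0]=-10.000 → step 1: x=-0.002, v=-0.168, θ=-0.102, ω=0.245
apply F[1]=-9.571 → step 2: x=-0.007, v=-0.329, θ=-0.094, ω=0.480
apply F[2]=-4.882 → step 3: x=-0.014, v=-0.410, θ=-0.084, ω=0.584
apply F[3]=-2.035 → step 4: x=-0.023, v=-0.441, θ=-0.072, ω=0.611
apply F[4]=-0.342 → step 5: x=-0.031, v=-0.444, θ=-0.060, ω=0.594
apply F[5]=+0.631 → step 6: x=-0.040, v=-0.430, θ=-0.048, ω=0.554
apply F[6]=+1.161 → step 7: x=-0.049, v=-0.408, θ=-0.038, ω=0.503
apply F[7]=+1.423 → step 8: x=-0.056, v=-0.381, θ=-0.028, ω=0.448
apply F[8]=+1.523 → step 9: x=-0.064, v=-0.354, θ=-0.020, ω=0.394
apply F[9]=+1.530 → step 10: x=-0.071, v=-0.326, θ=-0.012, ω=0.343
apply F[10]=+1.485 → step 11: x=-0.077, v=-0.300, θ=-0.006, ω=0.296
apply F[11]=+1.414 → step 12: x=-0.083, v=-0.275, θ=-0.000, ω=0.254
apply F[12]=+1.330 → step 13: x=-0.088, v=-0.252, θ=0.004, ω=0.216
apply F[13]=+1.244 → step 14: x=-0.093, v=-0.231, θ=0.008, ω=0.183
apply F[14]=+1.159 → step 15: x=-0.097, v=-0.211, θ=0.012, ω=0.154
apply F[15]=+1.077 → step 16: x=-0.101, v=-0.193, θ=0.014, ω=0.128
apply F[16]=+1.002 → step 17: x=-0.105, v=-0.177, θ=0.017, ω=0.105
apply F[17]=+0.932 → step 18: x=-0.108, v=-0.161, θ=0.019, ω=0.085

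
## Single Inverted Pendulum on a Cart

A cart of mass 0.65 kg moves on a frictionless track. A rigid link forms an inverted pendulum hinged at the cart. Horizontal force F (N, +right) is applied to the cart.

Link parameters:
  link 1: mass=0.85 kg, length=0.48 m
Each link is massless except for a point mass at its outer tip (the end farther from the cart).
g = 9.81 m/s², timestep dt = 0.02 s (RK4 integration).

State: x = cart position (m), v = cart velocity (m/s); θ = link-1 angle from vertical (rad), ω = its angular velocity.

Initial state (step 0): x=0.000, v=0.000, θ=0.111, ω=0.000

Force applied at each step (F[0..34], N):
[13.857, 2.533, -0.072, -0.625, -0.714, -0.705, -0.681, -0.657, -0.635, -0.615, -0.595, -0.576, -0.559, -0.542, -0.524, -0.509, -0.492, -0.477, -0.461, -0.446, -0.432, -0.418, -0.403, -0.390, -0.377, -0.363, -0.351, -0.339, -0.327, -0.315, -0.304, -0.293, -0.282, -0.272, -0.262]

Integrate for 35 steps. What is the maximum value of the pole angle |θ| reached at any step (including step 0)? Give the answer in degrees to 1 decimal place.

apply F[0]=+13.857 → step 1: x=0.004, v=0.393, θ=0.103, ω=-0.770
apply F[1]=+2.533 → step 2: x=0.012, v=0.447, θ=0.087, ω=-0.842
apply F[2]=-0.072 → step 3: x=0.021, v=0.425, θ=0.071, ω=-0.765
apply F[3]=-0.625 → step 4: x=0.029, v=0.390, θ=0.057, ω=-0.666
apply F[4]=-0.714 → step 5: x=0.037, v=0.356, θ=0.045, ω=-0.574
apply F[5]=-0.705 → step 6: x=0.043, v=0.324, θ=0.034, ω=-0.492
apply F[6]=-0.681 → step 7: x=0.050, v=0.296, θ=0.025, ω=-0.421
apply F[7]=-0.657 → step 8: x=0.055, v=0.270, θ=0.017, ω=-0.360
apply F[8]=-0.635 → step 9: x=0.060, v=0.247, θ=0.010, ω=-0.306
apply F[9]=-0.615 → step 10: x=0.065, v=0.227, θ=0.005, ω=-0.260
apply F[10]=-0.595 → step 11: x=0.070, v=0.208, θ=-0.000, ω=-0.220
apply F[11]=-0.576 → step 12: x=0.074, v=0.191, θ=-0.004, ω=-0.185
apply F[12]=-0.559 → step 13: x=0.077, v=0.175, θ=-0.008, ω=-0.155
apply F[13]=-0.542 → step 14: x=0.081, v=0.160, θ=-0.010, ω=-0.129
apply F[14]=-0.524 → step 15: x=0.084, v=0.147, θ=-0.013, ω=-0.106
apply F[15]=-0.509 → step 16: x=0.086, v=0.135, θ=-0.015, ω=-0.086
apply F[16]=-0.492 → step 17: x=0.089, v=0.124, θ=-0.016, ω=-0.069
apply F[17]=-0.477 → step 18: x=0.091, v=0.114, θ=-0.017, ω=-0.055
apply F[18]=-0.461 → step 19: x=0.094, v=0.104, θ=-0.018, ω=-0.042
apply F[19]=-0.446 → step 20: x=0.096, v=0.095, θ=-0.019, ω=-0.031
apply F[20]=-0.432 → step 21: x=0.097, v=0.087, θ=-0.020, ω=-0.022
apply F[21]=-0.418 → step 22: x=0.099, v=0.079, θ=-0.020, ω=-0.014
apply F[22]=-0.403 → step 23: x=0.101, v=0.072, θ=-0.020, ω=-0.007
apply F[23]=-0.390 → step 24: x=0.102, v=0.065, θ=-0.020, ω=-0.001
apply F[24]=-0.377 → step 25: x=0.103, v=0.059, θ=-0.020, ω=0.004
apply F[25]=-0.363 → step 26: x=0.104, v=0.053, θ=-0.020, ω=0.008
apply F[26]=-0.351 → step 27: x=0.105, v=0.047, θ=-0.020, ω=0.011
apply F[27]=-0.339 → step 28: x=0.106, v=0.042, θ=-0.020, ω=0.014
apply F[28]=-0.327 → step 29: x=0.107, v=0.037, θ=-0.019, ω=0.017
apply F[29]=-0.315 → step 30: x=0.108, v=0.032, θ=-0.019, ω=0.019
apply F[30]=-0.304 → step 31: x=0.108, v=0.028, θ=-0.019, ω=0.020
apply F[31]=-0.293 → step 32: x=0.109, v=0.023, θ=-0.018, ω=0.022
apply F[32]=-0.282 → step 33: x=0.109, v=0.019, θ=-0.018, ω=0.023
apply F[33]=-0.272 → step 34: x=0.110, v=0.015, θ=-0.017, ω=0.024
apply F[34]=-0.262 → step 35: x=0.110, v=0.012, θ=-0.017, ω=0.024
Max |angle| over trajectory = 0.111 rad = 6.4°.

Answer: 6.4°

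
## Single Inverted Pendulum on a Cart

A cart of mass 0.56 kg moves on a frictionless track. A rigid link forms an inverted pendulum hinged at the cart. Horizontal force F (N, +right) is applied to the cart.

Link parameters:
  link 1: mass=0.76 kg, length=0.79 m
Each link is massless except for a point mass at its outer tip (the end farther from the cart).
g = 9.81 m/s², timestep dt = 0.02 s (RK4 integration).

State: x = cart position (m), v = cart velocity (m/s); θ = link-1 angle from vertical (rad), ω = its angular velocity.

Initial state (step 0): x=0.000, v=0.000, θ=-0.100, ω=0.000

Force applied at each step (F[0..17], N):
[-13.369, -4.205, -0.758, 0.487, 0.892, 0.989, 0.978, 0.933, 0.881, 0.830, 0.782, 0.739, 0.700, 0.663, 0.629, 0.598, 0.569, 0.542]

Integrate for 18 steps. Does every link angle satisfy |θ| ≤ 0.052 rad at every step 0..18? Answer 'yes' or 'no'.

Answer: no

Derivation:
apply F[0]=-13.369 → step 1: x=-0.004, v=-0.446, θ=-0.095, ω=0.537
apply F[1]=-4.205 → step 2: x=-0.015, v=-0.572, θ=-0.083, ω=0.674
apply F[2]=-0.758 → step 3: x=-0.026, v=-0.579, θ=-0.069, ω=0.665
apply F[3]=+0.487 → step 4: x=-0.037, v=-0.546, θ=-0.056, ω=0.607
apply F[4]=+0.892 → step 5: x=-0.048, v=-0.501, θ=-0.045, ω=0.538
apply F[5]=+0.989 → step 6: x=-0.057, v=-0.456, θ=-0.035, ω=0.471
apply F[6]=+0.978 → step 7: x=-0.066, v=-0.413, θ=-0.026, ω=0.409
apply F[7]=+0.933 → step 8: x=-0.074, v=-0.374, θ=-0.019, ω=0.354
apply F[8]=+0.881 → step 9: x=-0.081, v=-0.338, θ=-0.012, ω=0.305
apply F[9]=+0.830 → step 10: x=-0.088, v=-0.306, θ=-0.006, ω=0.262
apply F[10]=+0.782 → step 11: x=-0.093, v=-0.277, θ=-0.001, ω=0.225
apply F[11]=+0.739 → step 12: x=-0.099, v=-0.251, θ=0.003, ω=0.192
apply F[12]=+0.700 → step 13: x=-0.103, v=-0.227, θ=0.006, ω=0.163
apply F[13]=+0.663 → step 14: x=-0.108, v=-0.206, θ=0.009, ω=0.137
apply F[14]=+0.629 → step 15: x=-0.112, v=-0.186, θ=0.012, ω=0.115
apply F[15]=+0.598 → step 16: x=-0.115, v=-0.168, θ=0.014, ω=0.096
apply F[16]=+0.569 → step 17: x=-0.118, v=-0.152, θ=0.016, ω=0.079
apply F[17]=+0.542 → step 18: x=-0.121, v=-0.137, θ=0.017, ω=0.064
Max |angle| over trajectory = 0.100 rad; bound = 0.052 → exceeded.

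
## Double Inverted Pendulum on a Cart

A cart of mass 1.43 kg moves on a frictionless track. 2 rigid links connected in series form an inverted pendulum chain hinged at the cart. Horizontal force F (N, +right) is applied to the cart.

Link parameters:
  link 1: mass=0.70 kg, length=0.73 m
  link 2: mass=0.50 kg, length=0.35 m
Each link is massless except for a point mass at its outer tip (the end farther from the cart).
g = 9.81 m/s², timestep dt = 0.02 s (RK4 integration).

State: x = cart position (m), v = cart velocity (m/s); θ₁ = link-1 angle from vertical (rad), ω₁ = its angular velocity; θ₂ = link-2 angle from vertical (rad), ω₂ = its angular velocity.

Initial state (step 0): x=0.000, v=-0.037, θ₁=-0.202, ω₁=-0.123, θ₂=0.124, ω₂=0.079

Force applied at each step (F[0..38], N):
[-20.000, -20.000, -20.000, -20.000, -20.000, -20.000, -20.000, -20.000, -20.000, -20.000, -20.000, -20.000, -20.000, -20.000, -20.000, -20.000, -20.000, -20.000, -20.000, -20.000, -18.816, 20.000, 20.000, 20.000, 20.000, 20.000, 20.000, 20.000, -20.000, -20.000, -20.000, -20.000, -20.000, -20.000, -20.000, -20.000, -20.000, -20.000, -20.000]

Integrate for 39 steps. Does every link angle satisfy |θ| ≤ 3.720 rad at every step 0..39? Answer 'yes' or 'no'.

apply F[0]=-20.000 → step 1: x=-0.003, v=-0.279, θ₁=-0.202, ω₁=0.081, θ₂=0.129, ω₂=0.433
apply F[1]=-20.000 → step 2: x=-0.011, v=-0.521, θ₁=-0.199, ω₁=0.286, θ₂=0.141, ω₂=0.791
apply F[2]=-20.000 → step 3: x=-0.024, v=-0.766, θ₁=-0.191, ω₁=0.495, θ₂=0.161, ω₂=1.151
apply F[3]=-20.000 → step 4: x=-0.042, v=-1.013, θ₁=-0.179, ω₁=0.714, θ₂=0.187, ω₂=1.512
apply F[4]=-20.000 → step 5: x=-0.065, v=-1.264, θ₁=-0.162, ω₁=0.945, θ₂=0.221, ω₂=1.869
apply F[5]=-20.000 → step 6: x=-0.092, v=-1.521, θ₁=-0.141, ω₁=1.194, θ₂=0.262, ω₂=2.216
apply F[6]=-20.000 → step 7: x=-0.125, v=-1.782, θ₁=-0.114, ω₁=1.464, θ₂=0.310, ω₂=2.546
apply F[7]=-20.000 → step 8: x=-0.164, v=-2.050, θ₁=-0.082, ω₁=1.760, θ₂=0.364, ω₂=2.847
apply F[8]=-20.000 → step 9: x=-0.207, v=-2.323, θ₁=-0.044, ω₁=2.086, θ₂=0.423, ω₂=3.105
apply F[9]=-20.000 → step 10: x=-0.257, v=-2.601, θ₁=0.001, ω₁=2.445, θ₂=0.488, ω₂=3.301
apply F[10]=-20.000 → step 11: x=-0.312, v=-2.882, θ₁=0.054, ω₁=2.837, θ₂=0.555, ω₂=3.416
apply F[11]=-20.000 → step 12: x=-0.372, v=-3.162, θ₁=0.115, ω₁=3.263, θ₂=0.623, ω₂=3.429
apply F[12]=-20.000 → step 13: x=-0.438, v=-3.435, θ₁=0.185, ω₁=3.715, θ₂=0.691, ω₂=3.319
apply F[13]=-20.000 → step 14: x=-0.509, v=-3.696, θ₁=0.264, ω₁=4.184, θ₂=0.755, ω₂=3.076
apply F[14]=-20.000 → step 15: x=-0.586, v=-3.933, θ₁=0.352, ω₁=4.657, θ₂=0.813, ω₂=2.702
apply F[15]=-20.000 → step 16: x=-0.666, v=-4.136, θ₁=0.450, ω₁=5.115, θ₂=0.863, ω₂=2.217
apply F[16]=-20.000 → step 17: x=-0.751, v=-4.294, θ₁=0.557, ω₁=5.541, θ₂=0.902, ω₂=1.674
apply F[17]=-20.000 → step 18: x=-0.838, v=-4.398, θ₁=0.671, ω₁=5.916, θ₂=0.930, ω₂=1.146
apply F[18]=-20.000 → step 19: x=-0.926, v=-4.446, θ₁=0.793, ω₁=6.227, θ₂=0.948, ω₂=0.729
apply F[19]=-20.000 → step 20: x=-1.015, v=-4.438, θ₁=0.920, ω₁=6.467, θ₂=0.960, ω₂=0.512
apply F[20]=-18.816 → step 21: x=-1.103, v=-4.375, θ₁=1.051, ω₁=6.634, θ₂=0.970, ω₂=0.558
apply F[21]=+20.000 → step 22: x=-1.187, v=-3.961, θ₁=1.183, ω₁=6.603, θ₂=0.983, ω₂=0.681
apply F[22]=+20.000 → step 23: x=-1.262, v=-3.543, θ₁=1.316, ω₁=6.634, θ₂=0.998, ω₂=0.899
apply F[23]=+20.000 → step 24: x=-1.328, v=-3.115, θ₁=1.449, ω₁=6.727, θ₂=1.019, ω₂=1.221
apply F[24]=+20.000 → step 25: x=-1.386, v=-2.671, θ₁=1.585, ω₁=6.880, θ₂=1.048, ω₂=1.668
apply F[25]=+20.000 → step 26: x=-1.435, v=-2.205, θ₁=1.725, ω₁=7.092, θ₂=1.087, ω₂=2.276
apply F[26]=+20.000 → step 27: x=-1.474, v=-1.710, θ₁=1.869, ω₁=7.361, θ₂=1.140, ω₂=3.094
apply F[27]=+20.000 → step 28: x=-1.503, v=-1.180, θ₁=2.019, ω₁=7.683, θ₂=1.213, ω₂=4.187
apply F[28]=-20.000 → step 29: x=-1.525, v=-1.009, θ₁=2.173, ω₁=7.645, θ₂=1.319, ω₂=6.442
apply F[29]=-20.000 → step 30: x=-1.544, v=-0.849, θ₁=2.324, ω₁=7.486, θ₂=1.472, ω₂=8.941
apply F[30]=-20.000 → step 31: x=-1.559, v=-0.704, θ₁=2.471, ω₁=7.136, θ₂=1.678, ω₂=11.645
apply F[31]=-20.000 → step 32: x=-1.572, v=-0.573, θ₁=2.608, ω₁=6.557, θ₂=1.939, ω₂=14.496
apply F[32]=-20.000 → step 33: x=-1.582, v=-0.447, θ₁=2.732, ω₁=5.807, θ₂=2.258, ω₂=17.346
apply F[33]=-20.000 → step 34: x=-1.590, v=-0.321, θ₁=2.841, ω₁=5.168, θ₂=2.629, ω₂=19.651
apply F[34]=-20.000 → step 35: x=-1.595, v=-0.248, θ₁=2.943, ω₁=5.133, θ₂=3.031, ω₂=20.154
apply F[35]=-20.000 → step 36: x=-1.601, v=-0.327, θ₁=3.051, ω₁=5.752, θ₂=3.419, ω₂=18.347
apply F[36]=-20.000 → step 37: x=-1.610, v=-0.571, θ₁=3.174, ω₁=6.465, θ₂=3.758, ω₂=15.437
apply F[37]=-20.000 → step 38: x=-1.624, v=-0.930, θ₁=3.308, ω₁=6.895, θ₂=4.036, ω₂=12.447
apply F[38]=-20.000 → step 39: x=-1.647, v=-1.362, θ₁=3.447, ω₁=6.984, θ₂=4.258, ω₂=9.771
Max |angle| over trajectory = 4.258 rad; bound = 3.720 → exceeded.

Answer: no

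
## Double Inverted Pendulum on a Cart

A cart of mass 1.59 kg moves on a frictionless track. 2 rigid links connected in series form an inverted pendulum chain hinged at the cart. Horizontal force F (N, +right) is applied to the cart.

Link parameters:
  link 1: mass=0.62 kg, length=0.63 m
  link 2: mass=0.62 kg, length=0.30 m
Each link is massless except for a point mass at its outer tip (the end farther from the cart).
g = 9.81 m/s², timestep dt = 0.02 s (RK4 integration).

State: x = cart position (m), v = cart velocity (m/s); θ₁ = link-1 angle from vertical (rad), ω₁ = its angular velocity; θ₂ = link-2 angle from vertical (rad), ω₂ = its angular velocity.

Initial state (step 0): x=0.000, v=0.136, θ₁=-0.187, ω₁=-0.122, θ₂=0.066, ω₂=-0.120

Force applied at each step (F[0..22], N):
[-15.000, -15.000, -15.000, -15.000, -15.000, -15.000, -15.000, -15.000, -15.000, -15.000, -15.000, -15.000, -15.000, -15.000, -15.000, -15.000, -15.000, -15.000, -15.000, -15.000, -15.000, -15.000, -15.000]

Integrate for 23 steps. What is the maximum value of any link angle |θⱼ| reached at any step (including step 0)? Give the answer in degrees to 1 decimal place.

apply F[0]=-15.000 → step 1: x=0.001, v=-0.022, θ₁=-0.188, ω₁=-0.014, θ₂=0.067, ω₂=0.230
apply F[1]=-15.000 → step 2: x=-0.001, v=-0.181, θ₁=-0.188, ω₁=0.093, θ₂=0.075, ω₂=0.585
apply F[2]=-15.000 → step 3: x=-0.006, v=-0.340, θ₁=-0.185, ω₁=0.201, θ₂=0.091, ω₂=0.949
apply F[3]=-15.000 → step 4: x=-0.014, v=-0.500, θ₁=-0.180, ω₁=0.310, θ₂=0.113, ω₂=1.325
apply F[4]=-15.000 → step 5: x=-0.026, v=-0.662, θ₁=-0.172, ω₁=0.423, θ₂=0.144, ω₂=1.715
apply F[5]=-15.000 → step 6: x=-0.041, v=-0.826, θ₁=-0.163, ω₁=0.543, θ₂=0.182, ω₂=2.120
apply F[6]=-15.000 → step 7: x=-0.059, v=-0.993, θ₁=-0.150, ω₁=0.672, θ₂=0.229, ω₂=2.539
apply F[7]=-15.000 → step 8: x=-0.081, v=-1.163, θ₁=-0.136, ω₁=0.815, θ₂=0.284, ω₂=2.967
apply F[8]=-15.000 → step 9: x=-0.106, v=-1.337, θ₁=-0.118, ω₁=0.977, θ₂=0.347, ω₂=3.398
apply F[9]=-15.000 → step 10: x=-0.134, v=-1.514, θ₁=-0.096, ω₁=1.164, θ₂=0.419, ω₂=3.822
apply F[10]=-15.000 → step 11: x=-0.166, v=-1.695, θ₁=-0.071, ω₁=1.382, θ₂=0.500, ω₂=4.226
apply F[11]=-15.000 → step 12: x=-0.202, v=-1.880, θ₁=-0.041, ω₁=1.636, θ₂=0.588, ω₂=4.595
apply F[12]=-15.000 → step 13: x=-0.241, v=-2.067, θ₁=-0.005, ω₁=1.932, θ₂=0.683, ω₂=4.911
apply F[13]=-15.000 → step 14: x=-0.285, v=-2.256, θ₁=0.037, ω₁=2.273, θ₂=0.784, ω₂=5.157
apply F[14]=-15.000 → step 15: x=-0.332, v=-2.446, θ₁=0.086, ω₁=2.659, θ₂=0.889, ω₂=5.310
apply F[15]=-15.000 → step 16: x=-0.383, v=-2.635, θ₁=0.143, ω₁=3.086, θ₂=0.996, ω₂=5.347
apply F[16]=-15.000 → step 17: x=-0.437, v=-2.821, θ₁=0.210, ω₁=3.550, θ₂=1.102, ω₂=5.243
apply F[17]=-15.000 → step 18: x=-0.495, v=-3.000, θ₁=0.286, ω₁=4.039, θ₂=1.204, ω₂=4.972
apply F[18]=-15.000 → step 19: x=-0.557, v=-3.167, θ₁=0.371, ω₁=4.542, θ₂=1.300, ω₂=4.514
apply F[19]=-15.000 → step 20: x=-0.622, v=-3.316, θ₁=0.467, ω₁=5.047, θ₂=1.384, ω₂=3.854
apply F[20]=-15.000 → step 21: x=-0.690, v=-3.440, θ₁=0.573, ω₁=5.545, θ₂=1.452, ω₂=2.990
apply F[21]=-15.000 → step 22: x=-0.759, v=-3.532, θ₁=0.689, ω₁=6.034, θ₂=1.502, ω₂=1.934
apply F[22]=-15.000 → step 23: x=-0.830, v=-3.580, θ₁=0.815, ω₁=6.518, θ₂=1.529, ω₂=0.718
Max |angle| over trajectory = 1.529 rad = 87.6°.

Answer: 87.6°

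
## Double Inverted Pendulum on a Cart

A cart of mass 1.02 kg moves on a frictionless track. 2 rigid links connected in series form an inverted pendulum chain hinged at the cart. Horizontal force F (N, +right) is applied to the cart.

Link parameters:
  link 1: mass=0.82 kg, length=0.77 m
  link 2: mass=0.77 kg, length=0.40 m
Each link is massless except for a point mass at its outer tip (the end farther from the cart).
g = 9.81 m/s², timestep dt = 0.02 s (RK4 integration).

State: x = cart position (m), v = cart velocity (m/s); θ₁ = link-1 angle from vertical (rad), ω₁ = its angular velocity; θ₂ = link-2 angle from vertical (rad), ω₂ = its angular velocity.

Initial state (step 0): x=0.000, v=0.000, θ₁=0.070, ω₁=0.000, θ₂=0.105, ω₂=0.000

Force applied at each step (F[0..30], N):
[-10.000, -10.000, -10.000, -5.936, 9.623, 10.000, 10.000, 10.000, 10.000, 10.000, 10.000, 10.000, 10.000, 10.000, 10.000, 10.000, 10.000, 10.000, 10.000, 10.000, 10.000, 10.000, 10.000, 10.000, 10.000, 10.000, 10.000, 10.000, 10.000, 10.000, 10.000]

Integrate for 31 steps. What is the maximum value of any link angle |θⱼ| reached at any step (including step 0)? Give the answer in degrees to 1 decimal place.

apply F[0]=-10.000 → step 1: x=-0.002, v=-0.216, θ₁=0.073, ω₁=0.290, θ₂=0.105, ω₂=0.030
apply F[1]=-10.000 → step 2: x=-0.009, v=-0.433, θ₁=0.082, ω₁=0.585, θ₂=0.106, ω₂=0.054
apply F[2]=-10.000 → step 3: x=-0.019, v=-0.652, θ₁=0.096, ω₁=0.887, θ₂=0.107, ω₂=0.069
apply F[3]=-5.936 → step 4: x=-0.034, v=-0.796, θ₁=0.116, ω₁=1.099, θ₂=0.109, ω₂=0.071
apply F[4]=+9.623 → step 5: x=-0.048, v=-0.646, θ₁=0.137, ω₁=0.942, θ₂=0.110, ω₂=0.055
apply F[5]=+10.000 → step 6: x=-0.060, v=-0.496, θ₁=0.154, ω₁=0.795, θ₂=0.111, ω₂=0.020
apply F[6]=+10.000 → step 7: x=-0.068, v=-0.352, θ₁=0.168, ω₁=0.664, θ₂=0.111, ω₂=-0.031
apply F[7]=+10.000 → step 8: x=-0.074, v=-0.213, θ₁=0.181, ω₁=0.547, θ₂=0.110, ω₂=-0.097
apply F[8]=+10.000 → step 9: x=-0.077, v=-0.078, θ₁=0.190, ω₁=0.442, θ₂=0.107, ω₂=-0.176
apply F[9]=+10.000 → step 10: x=-0.077, v=0.054, θ₁=0.198, ω₁=0.347, θ₂=0.102, ω₂=-0.269
apply F[10]=+10.000 → step 11: x=-0.075, v=0.183, θ₁=0.204, ω₁=0.260, θ₂=0.096, ω₂=-0.375
apply F[11]=+10.000 → step 12: x=-0.070, v=0.310, θ₁=0.209, ω₁=0.180, θ₂=0.087, ω₂=-0.494
apply F[12]=+10.000 → step 13: x=-0.062, v=0.437, θ₁=0.212, ω₁=0.105, θ₂=0.076, ω₂=-0.626
apply F[13]=+10.000 → step 14: x=-0.052, v=0.563, θ₁=0.213, ω₁=0.034, θ₂=0.062, ω₂=-0.773
apply F[14]=+10.000 → step 15: x=-0.040, v=0.690, θ₁=0.213, ω₁=-0.033, θ₂=0.045, ω₂=-0.935
apply F[15]=+10.000 → step 16: x=-0.025, v=0.817, θ₁=0.212, ω₁=-0.098, θ₂=0.025, ω₂=-1.113
apply F[16]=+10.000 → step 17: x=-0.007, v=0.946, θ₁=0.209, ω₁=-0.162, θ₂=0.001, ω₂=-1.308
apply F[17]=+10.000 → step 18: x=0.013, v=1.078, θ₁=0.205, ω₁=-0.226, θ₂=-0.028, ω₂=-1.522
apply F[18]=+10.000 → step 19: x=0.036, v=1.212, θ₁=0.200, ω₁=-0.292, θ₂=-0.060, ω₂=-1.755
apply F[19]=+10.000 → step 20: x=0.062, v=1.350, θ₁=0.194, ω₁=-0.361, θ₂=-0.098, ω₂=-2.008
apply F[20]=+10.000 → step 21: x=0.090, v=1.492, θ₁=0.186, ω₁=-0.436, θ₂=-0.141, ω₂=-2.279
apply F[21]=+10.000 → step 22: x=0.121, v=1.639, θ₁=0.176, ω₁=-0.520, θ₂=-0.189, ω₂=-2.567
apply F[22]=+10.000 → step 23: x=0.156, v=1.791, θ₁=0.165, ω₁=-0.615, θ₂=-0.244, ω₂=-2.869
apply F[23]=+10.000 → step 24: x=0.193, v=1.949, θ₁=0.151, ω₁=-0.726, θ₂=-0.304, ω₂=-3.182
apply F[24]=+10.000 → step 25: x=0.234, v=2.114, θ₁=0.136, ω₁=-0.856, θ₂=-0.371, ω₂=-3.498
apply F[25]=+10.000 → step 26: x=0.278, v=2.285, θ₁=0.117, ω₁=-1.010, θ₂=-0.444, ω₂=-3.812
apply F[26]=+10.000 → step 27: x=0.325, v=2.462, θ₁=0.095, ω₁=-1.194, θ₂=-0.523, ω₂=-4.114
apply F[27]=+10.000 → step 28: x=0.376, v=2.646, θ₁=0.069, ω₁=-1.409, θ₂=-0.608, ω₂=-4.394
apply F[28]=+10.000 → step 29: x=0.431, v=2.835, θ₁=0.038, ω₁=-1.661, θ₂=-0.699, ω₂=-4.641
apply F[29]=+10.000 → step 30: x=0.490, v=3.029, θ₁=0.002, ω₁=-1.949, θ₂=-0.794, ω₂=-4.843
apply F[30]=+10.000 → step 31: x=0.552, v=3.226, θ₁=-0.040, ω₁=-2.275, θ₂=-0.892, ω₂=-4.985
Max |angle| over trajectory = 0.892 rad = 51.1°.

Answer: 51.1°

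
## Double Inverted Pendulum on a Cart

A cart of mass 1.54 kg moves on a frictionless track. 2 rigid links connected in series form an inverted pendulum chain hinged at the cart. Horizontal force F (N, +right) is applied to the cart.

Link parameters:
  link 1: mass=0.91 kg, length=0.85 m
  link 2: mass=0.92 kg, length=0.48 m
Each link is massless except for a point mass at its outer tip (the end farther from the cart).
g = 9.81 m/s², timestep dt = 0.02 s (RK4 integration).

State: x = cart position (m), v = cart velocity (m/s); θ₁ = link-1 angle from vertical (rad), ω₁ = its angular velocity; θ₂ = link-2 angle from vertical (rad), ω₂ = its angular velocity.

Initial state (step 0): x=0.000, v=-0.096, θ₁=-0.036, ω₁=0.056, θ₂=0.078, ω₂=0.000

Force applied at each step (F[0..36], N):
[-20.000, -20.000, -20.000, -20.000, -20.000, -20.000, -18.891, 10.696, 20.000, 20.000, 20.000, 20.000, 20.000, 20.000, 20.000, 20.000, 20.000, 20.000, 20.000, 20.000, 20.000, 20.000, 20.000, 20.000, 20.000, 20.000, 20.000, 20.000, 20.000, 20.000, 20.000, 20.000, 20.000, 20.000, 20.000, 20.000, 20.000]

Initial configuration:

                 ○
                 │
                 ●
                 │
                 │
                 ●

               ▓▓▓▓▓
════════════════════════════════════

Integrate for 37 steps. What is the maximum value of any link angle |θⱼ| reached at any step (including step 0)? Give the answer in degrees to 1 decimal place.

apply F[0]=-20.000 → step 1: x=-0.004, v=-0.347, θ₁=-0.032, ω₁=0.317, θ₂=0.079, ω₂=0.095
apply F[1]=-20.000 → step 2: x=-0.014, v=-0.601, θ₁=-0.023, ω₁=0.583, θ₂=0.082, ω₂=0.185
apply F[2]=-20.000 → step 3: x=-0.028, v=-0.857, θ₁=-0.009, ω₁=0.858, θ₂=0.086, ω₂=0.264
apply F[3]=-20.000 → step 4: x=-0.048, v=-1.116, θ₁=0.011, ω₁=1.145, θ₂=0.092, ω₂=0.330
apply F[4]=-20.000 → step 5: x=-0.073, v=-1.381, θ₁=0.037, ω₁=1.447, θ₂=0.099, ω₂=0.378
apply F[5]=-20.000 → step 6: x=-0.103, v=-1.649, θ₁=0.069, ω₁=1.766, θ₂=0.107, ω₂=0.408
apply F[6]=-18.891 → step 7: x=-0.139, v=-1.905, θ₁=0.108, ω₁=2.084, θ₂=0.116, ω₂=0.419
apply F[7]=+10.696 → step 8: x=-0.176, v=-1.788, θ₁=0.148, ω₁=1.978, θ₂=0.124, ω₂=0.414
apply F[8]=+20.000 → step 9: x=-0.209, v=-1.562, θ₁=0.186, ω₁=1.762, θ₂=0.132, ω₂=0.385
apply F[9]=+20.000 → step 10: x=-0.238, v=-1.346, θ₁=0.219, ω₁=1.575, θ₂=0.139, ω₂=0.333
apply F[10]=+20.000 → step 11: x=-0.263, v=-1.141, θ₁=0.249, ω₁=1.415, θ₂=0.145, ω₂=0.257
apply F[11]=+20.000 → step 12: x=-0.284, v=-0.945, θ₁=0.276, ω₁=1.281, θ₂=0.149, ω₂=0.157
apply F[12]=+20.000 → step 13: x=-0.301, v=-0.757, θ₁=0.300, ω₁=1.168, θ₂=0.151, ω₂=0.036
apply F[13]=+20.000 → step 14: x=-0.314, v=-0.576, θ₁=0.322, ω₁=1.076, θ₂=0.151, ω₂=-0.108
apply F[14]=+20.000 → step 15: x=-0.324, v=-0.400, θ₁=0.343, ω₁=1.003, θ₂=0.147, ω₂=-0.275
apply F[15]=+20.000 → step 16: x=-0.331, v=-0.230, θ₁=0.363, ω₁=0.947, θ₂=0.139, ω₂=-0.464
apply F[16]=+20.000 → step 17: x=-0.333, v=-0.063, θ₁=0.381, ω₁=0.906, θ₂=0.128, ω₂=-0.676
apply F[17]=+20.000 → step 18: x=-0.333, v=0.101, θ₁=0.399, ω₁=0.879, θ₂=0.112, ω₂=-0.913
apply F[18]=+20.000 → step 19: x=-0.329, v=0.263, θ₁=0.416, ω₁=0.865, θ₂=0.091, ω₂=-1.174
apply F[19]=+20.000 → step 20: x=-0.323, v=0.424, θ₁=0.434, ω₁=0.860, θ₂=0.065, ω₂=-1.461
apply F[20]=+20.000 → step 21: x=-0.312, v=0.585, θ₁=0.451, ω₁=0.863, θ₂=0.033, ω₂=-1.771
apply F[21]=+20.000 → step 22: x=-0.299, v=0.748, θ₁=0.468, ω₁=0.870, θ₂=-0.006, ω₂=-2.103
apply F[22]=+20.000 → step 23: x=-0.283, v=0.913, θ₁=0.486, ω₁=0.877, θ₂=-0.052, ω₂=-2.456
apply F[23]=+20.000 → step 24: x=-0.263, v=1.081, θ₁=0.503, ω₁=0.879, θ₂=-0.104, ω₂=-2.824
apply F[24]=+20.000 → step 25: x=-0.239, v=1.252, θ₁=0.521, ω₁=0.871, θ₂=-0.165, ω₂=-3.206
apply F[25]=+20.000 → step 26: x=-0.212, v=1.428, θ₁=0.538, ω₁=0.849, θ₂=-0.233, ω₂=-3.598
apply F[26]=+20.000 → step 27: x=-0.182, v=1.607, θ₁=0.555, ω₁=0.807, θ₂=-0.309, ω₂=-3.997
apply F[27]=+20.000 → step 28: x=-0.148, v=1.788, θ₁=0.570, ω₁=0.741, θ₂=-0.393, ω₂=-4.405
apply F[28]=+20.000 → step 29: x=-0.111, v=1.972, θ₁=0.584, ω₁=0.645, θ₂=-0.485, ω₂=-4.821
apply F[29]=+20.000 → step 30: x=-0.069, v=2.157, θ₁=0.596, ω₁=0.516, θ₂=-0.585, ω₂=-5.251
apply F[30]=+20.000 → step 31: x=-0.024, v=2.340, θ₁=0.604, ω₁=0.348, θ₂=-0.695, ω₂=-5.699
apply F[31]=+20.000 → step 32: x=0.024, v=2.521, θ₁=0.609, ω₁=0.137, θ₂=-0.814, ω₂=-6.175
apply F[32]=+20.000 → step 33: x=0.076, v=2.698, θ₁=0.610, ω₁=-0.122, θ₂=-0.942, ω₂=-6.686
apply F[33]=+20.000 → step 34: x=0.132, v=2.867, θ₁=0.604, ω₁=-0.436, θ₂=-1.081, ω₂=-7.244
apply F[34]=+20.000 → step 35: x=0.191, v=3.026, θ₁=0.592, ω₁=-0.811, θ₂=-1.232, ω₂=-7.860
apply F[35]=+20.000 → step 36: x=0.253, v=3.173, θ₁=0.571, ω₁=-1.252, θ₂=-1.396, ω₂=-8.548
apply F[36]=+20.000 → step 37: x=0.318, v=3.303, θ₁=0.541, ω₁=-1.761, θ₂=-1.575, ω₂=-9.317
Max |angle| over trajectory = 1.575 rad = 90.2°.

Answer: 90.2°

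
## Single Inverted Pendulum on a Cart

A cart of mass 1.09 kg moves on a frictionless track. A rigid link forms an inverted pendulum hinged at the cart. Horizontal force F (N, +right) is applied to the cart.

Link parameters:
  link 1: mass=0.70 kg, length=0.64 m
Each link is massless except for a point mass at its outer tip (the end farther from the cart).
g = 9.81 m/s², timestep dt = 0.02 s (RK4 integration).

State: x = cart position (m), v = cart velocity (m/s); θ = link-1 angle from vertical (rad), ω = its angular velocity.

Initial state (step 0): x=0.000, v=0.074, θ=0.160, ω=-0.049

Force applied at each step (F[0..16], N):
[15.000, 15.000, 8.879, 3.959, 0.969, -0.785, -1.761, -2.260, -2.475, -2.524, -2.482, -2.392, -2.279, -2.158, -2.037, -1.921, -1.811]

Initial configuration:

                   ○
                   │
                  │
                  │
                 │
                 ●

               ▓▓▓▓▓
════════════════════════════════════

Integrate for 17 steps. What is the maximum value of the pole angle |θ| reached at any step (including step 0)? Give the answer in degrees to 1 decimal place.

Answer: 9.2°

Derivation:
apply F[0]=+15.000 → step 1: x=0.004, v=0.326, θ=0.156, ω=-0.389
apply F[1]=+15.000 → step 2: x=0.013, v=0.579, θ=0.144, ω=-0.734
apply F[2]=+8.879 → step 3: x=0.026, v=0.724, θ=0.128, ω=-0.917
apply F[3]=+3.959 → step 4: x=0.041, v=0.782, θ=0.109, ω=-0.971
apply F[4]=+0.969 → step 5: x=0.057, v=0.788, θ=0.090, ω=-0.950
apply F[5]=-0.785 → step 6: x=0.072, v=0.764, θ=0.071, ω=-0.888
apply F[6]=-1.761 → step 7: x=0.087, v=0.725, θ=0.055, ω=-0.807
apply F[7]=-2.260 → step 8: x=0.101, v=0.677, θ=0.039, ω=-0.719
apply F[8]=-2.475 → step 9: x=0.114, v=0.628, θ=0.026, ω=-0.632
apply F[9]=-2.524 → step 10: x=0.126, v=0.579, θ=0.014, ω=-0.550
apply F[10]=-2.482 → step 11: x=0.137, v=0.533, θ=0.004, ω=-0.474
apply F[11]=-2.392 → step 12: x=0.148, v=0.489, θ=-0.005, ω=-0.406
apply F[12]=-2.279 → step 13: x=0.157, v=0.448, θ=-0.013, ω=-0.345
apply F[13]=-2.158 → step 14: x=0.166, v=0.411, θ=-0.019, ω=-0.291
apply F[14]=-2.037 → step 15: x=0.174, v=0.376, θ=-0.024, ω=-0.244
apply F[15]=-1.921 → step 16: x=0.181, v=0.344, θ=-0.029, ω=-0.202
apply F[16]=-1.811 → step 17: x=0.187, v=0.315, θ=-0.032, ω=-0.166
Max |angle| over trajectory = 0.160 rad = 9.2°.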